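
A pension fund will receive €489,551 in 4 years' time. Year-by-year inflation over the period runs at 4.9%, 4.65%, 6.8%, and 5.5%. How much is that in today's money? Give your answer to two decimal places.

€395,785.16

Price-level factor over 4 years: 1.049 × 1.0465 × 1.068 × 1.055 ≈ 1.2369109471.
Purchasing power today: €489,551 divided by that factor.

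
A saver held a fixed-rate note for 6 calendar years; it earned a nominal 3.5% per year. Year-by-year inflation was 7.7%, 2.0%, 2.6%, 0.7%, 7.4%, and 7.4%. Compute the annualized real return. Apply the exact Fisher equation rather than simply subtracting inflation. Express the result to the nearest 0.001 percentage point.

Cumulative inflation factor: 1.077 × 1.020 × 1.026 × 1.007 × 1.074 × 1.074 ≈ 1.30919.
Nominal growth factor: 1.22926. Real growth factor = 1.22926 / 1.30919 ≈ 0.93895.
Annualized: 0.93895^(1/6) − 1 ≈ -0.01044.

-1.044%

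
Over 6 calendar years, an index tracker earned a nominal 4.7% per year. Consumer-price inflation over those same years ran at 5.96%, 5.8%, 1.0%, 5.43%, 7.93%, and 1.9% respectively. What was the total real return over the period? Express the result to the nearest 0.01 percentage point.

Cumulative inflation factor: 1.0596 × 1.058 × 1.010 × 1.0543 × 1.0793 × 1.019 ≈ 1.31289.
Nominal growth factor: 1.31729. Real growth factor = 1.31729 / 1.31289 ≈ 1.00335.
Total real return ≈ 0.3346%.

0.33%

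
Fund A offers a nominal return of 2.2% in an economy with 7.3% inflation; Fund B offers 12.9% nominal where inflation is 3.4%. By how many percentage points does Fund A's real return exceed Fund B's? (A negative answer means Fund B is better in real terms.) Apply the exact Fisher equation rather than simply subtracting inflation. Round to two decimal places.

Fund A real return: 1.022/1.073 − 1 = -4.753%.
Fund B real return: 1.129/1.034 − 1 = 9.188%.
Difference: -4.753 − 9.188 = -13.941 pp.

-13.94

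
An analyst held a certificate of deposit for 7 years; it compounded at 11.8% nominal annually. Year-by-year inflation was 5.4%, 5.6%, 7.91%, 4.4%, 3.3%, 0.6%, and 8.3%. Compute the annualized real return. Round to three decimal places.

Cumulative inflation factor: 1.054 × 1.056 × 1.0791 × 1.044 × 1.033 × 1.006 × 1.083 ≈ 1.41122.
Nominal growth factor: 2.18320. Real growth factor = 2.18320 / 1.41122 ≈ 1.54703.
Annualized: 1.54703^(1/7) − 1 ≈ 0.06432.

6.432%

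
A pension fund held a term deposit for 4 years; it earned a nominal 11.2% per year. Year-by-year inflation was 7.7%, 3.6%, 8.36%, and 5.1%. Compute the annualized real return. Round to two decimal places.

Cumulative inflation factor: 1.077 × 1.036 × 1.0836 × 1.051 ≈ 1.27071.
Nominal growth factor: 1.52904. Real growth factor = 1.52904 / 1.27071 ≈ 1.20329.
Annualized: 1.20329^(1/4) − 1 ≈ 0.04735.

4.74%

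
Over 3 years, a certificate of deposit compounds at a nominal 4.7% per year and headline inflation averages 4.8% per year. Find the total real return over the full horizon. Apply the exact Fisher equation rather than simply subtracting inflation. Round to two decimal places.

The annual real rate is (1+4.7%)/(1+4.8%) − 1 = -0.0954%.
Compounded over 3 years: (1 + -0.000954)^3 − 1 ≈ -0.00286.

-0.29%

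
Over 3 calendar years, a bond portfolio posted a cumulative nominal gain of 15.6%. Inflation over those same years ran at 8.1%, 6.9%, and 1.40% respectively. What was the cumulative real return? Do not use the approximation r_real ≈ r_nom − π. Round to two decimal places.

Cumulative inflation factor: 1.081 × 1.069 × 1.0140 ≈ 1.17177.
Nominal growth factor: 1.15600. Real growth factor = 1.15600 / 1.17177 ≈ 0.98654.
Total real return ≈ -1.3456%.

-1.35%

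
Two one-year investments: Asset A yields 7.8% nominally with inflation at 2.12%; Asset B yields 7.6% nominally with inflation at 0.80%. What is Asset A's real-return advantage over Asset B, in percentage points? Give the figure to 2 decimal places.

-1.18

Asset A real return: 1.078/1.0212 − 1 = 5.562%.
Asset B real return: 1.076/1.0080 − 1 = 6.746%.
Difference: 5.562 − 6.746 = -1.184 pp.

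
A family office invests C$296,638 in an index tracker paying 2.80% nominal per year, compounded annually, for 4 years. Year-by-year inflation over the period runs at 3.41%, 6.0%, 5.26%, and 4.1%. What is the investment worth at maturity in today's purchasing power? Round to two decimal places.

C$275,814.28

Nominal value at maturity: C$296,638 × (1 + 2.80%)^4 ≈ C$331,283.07.
Price-level factor over 4 years: 1.0341 × 1.060 × 1.0526 × 1.041 ≈ 1.2011092141.
Dividing the nominal maturity value by the price-level factor gives the value in today's money.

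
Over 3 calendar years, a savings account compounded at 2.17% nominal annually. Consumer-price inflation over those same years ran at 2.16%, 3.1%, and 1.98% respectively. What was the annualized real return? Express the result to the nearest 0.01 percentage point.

Cumulative inflation factor: 1.0216 × 1.031 × 1.0198 ≈ 1.07412.
Nominal growth factor: 1.06652. Real growth factor = 1.06652 / 1.07412 ≈ 0.99292.
Annualized: 0.99292^(1/3) − 1 ≈ -0.00236.

-0.24%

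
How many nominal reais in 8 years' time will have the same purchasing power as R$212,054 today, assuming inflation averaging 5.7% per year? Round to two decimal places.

R$330,404.81

Cumulative price-level factor: (1+5.7%)^8 ≈ 1.5581163989.
The nominal amount required is R$212,054 scaled up by that factor.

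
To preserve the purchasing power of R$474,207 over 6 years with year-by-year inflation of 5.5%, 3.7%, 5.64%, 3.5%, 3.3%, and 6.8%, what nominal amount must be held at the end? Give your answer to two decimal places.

Cumulative price-level factor: 1.055 × 1.037 × 1.0564 × 1.035 × 1.033 × 1.068 ≈ 1.3196888050.
The nominal amount required is R$474,207 scaled up by that factor.

R$625,805.67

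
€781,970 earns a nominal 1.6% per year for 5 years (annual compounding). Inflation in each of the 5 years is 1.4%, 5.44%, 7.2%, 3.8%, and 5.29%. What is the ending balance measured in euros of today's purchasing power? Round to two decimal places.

Nominal value at maturity: €781,970 × (1 + 1.6%)^5 ≈ €846,561.73.
Price-level factor over 5 years: 1.014 × 1.0544 × 1.072 × 1.038 × 1.0529 ≈ 1.2526294466.
The maturity value deflated by that factor is the answer in today's purchasing power.

€675,827.74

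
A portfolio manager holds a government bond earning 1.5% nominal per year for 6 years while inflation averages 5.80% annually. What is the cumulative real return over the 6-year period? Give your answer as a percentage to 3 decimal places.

The annual real rate is (1+1.5%)/(1+5.80%) − 1 = -4.0643%.
Compounded over 6 years: (1 + -0.040643)^6 − 1 ≈ -0.22038.

-22.038%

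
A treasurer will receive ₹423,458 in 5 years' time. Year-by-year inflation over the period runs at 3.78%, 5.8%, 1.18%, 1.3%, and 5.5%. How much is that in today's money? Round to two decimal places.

Price-level factor over 5 years: 1.0378 × 1.058 × 1.0118 × 1.013 × 1.055 ≈ 1.1872875509.
Purchasing power today: ₹423,458 divided by that factor.

₹356,660.02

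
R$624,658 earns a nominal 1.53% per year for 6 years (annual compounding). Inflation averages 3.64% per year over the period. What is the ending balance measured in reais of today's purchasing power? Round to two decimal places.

Nominal value at maturity: R$624,658 × (1 + 1.53%)^6 ≈ R$684,240.26.
Price-level factor over 6 years: (1 + 3.64%)^6 ≈ 1.2392656894.
The maturity value deflated by that factor is the answer in today's purchasing power.

R$552,133.63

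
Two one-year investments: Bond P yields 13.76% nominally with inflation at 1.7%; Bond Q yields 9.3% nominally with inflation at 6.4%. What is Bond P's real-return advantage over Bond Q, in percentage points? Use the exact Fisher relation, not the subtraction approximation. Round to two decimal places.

Bond P real return: 1.1376/1.017 − 1 = 11.858%.
Bond Q real return: 1.093/1.064 − 1 = 2.726%.
Difference: 11.858 − 2.726 = 9.132 pp.

9.13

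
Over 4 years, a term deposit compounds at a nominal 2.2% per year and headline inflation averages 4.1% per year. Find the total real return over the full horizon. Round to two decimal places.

The annual real rate is (1+2.2%)/(1+4.1%) − 1 = -1.8252%.
Compounded over 4 years: (1 + -0.018252)^4 − 1 ≈ -0.07103.

-7.10%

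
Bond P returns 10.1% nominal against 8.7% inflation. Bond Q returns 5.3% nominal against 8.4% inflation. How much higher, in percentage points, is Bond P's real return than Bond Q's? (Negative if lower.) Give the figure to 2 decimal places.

Bond P real return: 1.101/1.087 − 1 = 1.288%.
Bond Q real return: 1.053/1.084 − 1 = -2.860%.
Difference: 1.288 − (-2.860) = 4.148 pp.

4.15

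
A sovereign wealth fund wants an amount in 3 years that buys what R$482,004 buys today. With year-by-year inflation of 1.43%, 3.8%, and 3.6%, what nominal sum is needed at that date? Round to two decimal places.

Cumulative price-level factor: 1.0143 × 1.038 × 1.036 = 1.0907457624.
The nominal amount required is R$482,004 scaled up by that factor.

R$525,743.82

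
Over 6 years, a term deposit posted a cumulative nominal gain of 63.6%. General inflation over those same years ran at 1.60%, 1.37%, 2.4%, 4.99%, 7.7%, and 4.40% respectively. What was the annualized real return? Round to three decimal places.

Cumulative inflation factor: 1.0160 × 1.0137 × 1.024 × 1.0499 × 1.077 × 1.0440 ≈ 1.24499.
Nominal growth factor: 1.63600. Real growth factor = 1.63600 / 1.24499 ≈ 1.31406.
Annualized: 1.31406^(1/6) − 1 ≈ 0.04657.

4.657%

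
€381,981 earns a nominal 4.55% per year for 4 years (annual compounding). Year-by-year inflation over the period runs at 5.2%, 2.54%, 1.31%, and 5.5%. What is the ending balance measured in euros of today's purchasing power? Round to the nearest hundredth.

€395,844.01

Nominal value at maturity: €381,981 × (1 + 4.55%)^4 ≈ €456,391.88.
Price-level factor over 4 years: 1.052 × 1.0254 × 1.0131 × 1.055 ≈ 1.1529589048.
The maturity value deflated by that factor is the answer in today's purchasing power.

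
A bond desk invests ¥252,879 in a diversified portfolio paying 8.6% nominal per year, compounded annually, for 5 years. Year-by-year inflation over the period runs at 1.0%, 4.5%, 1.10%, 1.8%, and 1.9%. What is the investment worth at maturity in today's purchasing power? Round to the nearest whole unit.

Nominal value at maturity: ¥252,879 × (1 + 8.6%)^5 ≈ ¥381,999.
Price-level factor over 5 years: 1.010 × 1.045 × 1.0110 × 1.018 × 1.019 ≈ 1.1069061027.
The maturity value deflated by that factor is the answer in today's purchasing power.

¥345,105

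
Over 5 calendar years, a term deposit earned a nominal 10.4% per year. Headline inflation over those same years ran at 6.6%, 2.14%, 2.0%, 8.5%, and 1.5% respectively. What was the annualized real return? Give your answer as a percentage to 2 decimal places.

6.04%

Cumulative inflation factor: 1.066 × 1.0214 × 1.020 × 1.085 × 1.015 ≈ 1.22306.
Nominal growth factor: 1.64001. Real growth factor = 1.64001 / 1.22306 ≈ 1.34090.
Annualized: 1.34090^(1/5) − 1 ≈ 0.06042.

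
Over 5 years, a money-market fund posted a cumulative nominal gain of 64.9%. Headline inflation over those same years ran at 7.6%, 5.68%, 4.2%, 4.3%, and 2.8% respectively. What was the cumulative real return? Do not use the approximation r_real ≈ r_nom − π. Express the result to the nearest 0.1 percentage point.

29.8%

Cumulative inflation factor: 1.076 × 1.0568 × 1.042 × 1.043 × 1.028 ≈ 1.27043.
Nominal growth factor: 1.64900. Real growth factor = 1.64900 / 1.27043 ≈ 1.29799.
Total real return ≈ 29.7987%.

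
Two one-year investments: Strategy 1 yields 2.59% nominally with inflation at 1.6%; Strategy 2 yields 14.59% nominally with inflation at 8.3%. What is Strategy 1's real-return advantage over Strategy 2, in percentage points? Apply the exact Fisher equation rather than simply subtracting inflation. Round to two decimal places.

Strategy 1 real return: 1.0259/1.016 − 1 = 0.974%.
Strategy 2 real return: 1.1459/1.083 − 1 = 5.808%.
Difference: 0.974 − 5.808 = -4.834 pp.

-4.83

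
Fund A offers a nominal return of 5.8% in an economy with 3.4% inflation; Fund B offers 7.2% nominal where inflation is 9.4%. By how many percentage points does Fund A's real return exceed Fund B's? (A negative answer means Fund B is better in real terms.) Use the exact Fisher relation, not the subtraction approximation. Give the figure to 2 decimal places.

Fund A real return: 1.058/1.034 − 1 = 2.321%.
Fund B real return: 1.072/1.094 − 1 = -2.011%.
Difference: 2.321 − (-2.011) = 4.332 pp.

4.33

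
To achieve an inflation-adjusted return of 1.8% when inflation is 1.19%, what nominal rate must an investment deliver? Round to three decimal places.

By the Fisher equation, 1 + r_nom = (1 + 1.8%)(1 + 1.19%) = 1.018 × 1.0119 = 1.0301142.
So r_nom = 3.01142%.

3.011%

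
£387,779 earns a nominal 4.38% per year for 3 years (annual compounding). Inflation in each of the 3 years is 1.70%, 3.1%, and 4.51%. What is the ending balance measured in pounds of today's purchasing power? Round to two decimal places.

£402,437.74

Nominal value at maturity: £387,779 × (1 + 4.38%)^3 ≈ £440,997.54.
Price-level factor over 3 years: 1.0170 × 1.031 × 1.0451 = 1.0958155677.
The maturity value deflated by that factor is the answer in today's purchasing power.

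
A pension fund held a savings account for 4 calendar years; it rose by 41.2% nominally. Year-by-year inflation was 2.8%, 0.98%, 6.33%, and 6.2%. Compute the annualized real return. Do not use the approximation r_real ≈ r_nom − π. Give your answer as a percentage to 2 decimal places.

4.76%

Cumulative inflation factor: 1.028 × 1.0098 × 1.0633 × 1.062 ≈ 1.17222.
Nominal growth factor: 1.41200. Real growth factor = 1.41200 / 1.17222 ≈ 1.20455.
Annualized: 1.20455^(1/4) − 1 ≈ 0.04763.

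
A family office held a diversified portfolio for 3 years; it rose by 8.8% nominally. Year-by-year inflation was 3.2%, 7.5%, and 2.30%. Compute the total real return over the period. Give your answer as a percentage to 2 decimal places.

-4.13%

Cumulative inflation factor: 1.032 × 1.075 × 1.0230 ≈ 1.13492.
Nominal growth factor: 1.08800. Real growth factor = 1.08800 / 1.13492 ≈ 0.95866.
Total real return ≈ -4.1339%.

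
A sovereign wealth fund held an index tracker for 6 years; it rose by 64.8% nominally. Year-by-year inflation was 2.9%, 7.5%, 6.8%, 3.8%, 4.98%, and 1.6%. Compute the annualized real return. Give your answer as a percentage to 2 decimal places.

3.93%

Cumulative inflation factor: 1.029 × 1.075 × 1.068 × 1.038 × 1.0498 × 1.016 ≈ 1.30795.
Nominal growth factor: 1.64800. Real growth factor = 1.64800 / 1.30795 ≈ 1.25998.
Annualized: 1.25998^(1/6) − 1 ≈ 0.03927.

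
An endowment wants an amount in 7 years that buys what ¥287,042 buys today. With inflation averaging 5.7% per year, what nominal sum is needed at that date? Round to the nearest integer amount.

¥423,127

Cumulative price-level factor: (1+5.7%)^7 ≈ 1.4740930926.
Multiplying ¥287,042 by the price-level factor gives the future nominal sum.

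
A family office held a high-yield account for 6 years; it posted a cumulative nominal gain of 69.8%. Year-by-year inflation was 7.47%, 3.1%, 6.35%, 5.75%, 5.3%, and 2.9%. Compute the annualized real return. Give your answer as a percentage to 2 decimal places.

Cumulative inflation factor: 1.0747 × 1.031 × 1.0635 × 1.0575 × 1.053 × 1.029 ≈ 1.35023.
Nominal growth factor: 1.69800. Real growth factor = 1.69800 / 1.35023 ≈ 1.25756.
Annualized: 1.25756^(1/6) − 1 ≈ 0.03893.

3.89%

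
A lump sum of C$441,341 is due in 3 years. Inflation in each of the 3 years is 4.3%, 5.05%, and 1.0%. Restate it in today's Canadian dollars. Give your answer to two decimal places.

Price-level factor over 3 years: 1.043 × 1.0505 × 1.010 = 1.106628215.
Purchasing power today: C$441,341 divided by that factor.

C$398,815.97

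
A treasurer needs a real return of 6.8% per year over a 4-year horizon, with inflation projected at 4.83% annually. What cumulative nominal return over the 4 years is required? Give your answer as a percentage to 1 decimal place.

57.1%

Required annual nominal rate: (1+6.8%)(1+4.83%) − 1 = 11.95844%.
Cumulative over 4 years: (1 + 0.1195844)^4 − 1 ≈ 0.57119.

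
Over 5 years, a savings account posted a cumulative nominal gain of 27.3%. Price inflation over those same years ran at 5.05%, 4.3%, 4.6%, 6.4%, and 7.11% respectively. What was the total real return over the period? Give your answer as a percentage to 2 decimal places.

-2.54%

Cumulative inflation factor: 1.0505 × 1.043 × 1.046 × 1.064 × 1.0711 ≈ 1.30612.
Nominal growth factor: 1.27300. Real growth factor = 1.27300 / 1.30612 ≈ 0.97464.
Total real return ≈ -2.5359%.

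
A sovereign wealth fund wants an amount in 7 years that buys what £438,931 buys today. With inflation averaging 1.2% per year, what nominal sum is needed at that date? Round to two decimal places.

Cumulative price-level factor: (1+1.2%)^7 ≈ 1.0870852110.
Multiplying £438,931 by the price-level factor gives the future nominal sum.

£477,155.40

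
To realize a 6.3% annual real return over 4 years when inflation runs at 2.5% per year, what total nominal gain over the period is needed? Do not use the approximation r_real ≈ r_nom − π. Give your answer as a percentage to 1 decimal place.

Required annual nominal rate: (1+6.3%)(1+2.5%) − 1 = 8.9575%.
Cumulative over 4 years: (1 + 0.089575)^4 − 1 ≈ 0.40938.

40.9%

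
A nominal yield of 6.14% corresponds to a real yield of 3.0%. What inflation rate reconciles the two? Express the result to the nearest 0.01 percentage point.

From (1+r_nom) = (1+r_real)(1+π), we get 1+π = (1 + 6.14%)/(1 + 3.0%) = 1.0614/1.030 ≈ 1.03049.
So π ≈ 3.0485%.

3.05%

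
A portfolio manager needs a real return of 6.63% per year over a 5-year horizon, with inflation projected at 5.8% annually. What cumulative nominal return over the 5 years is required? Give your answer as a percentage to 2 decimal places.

Required annual nominal rate: (1+6.63%)(1+5.8%) − 1 = 12.81454%.
Cumulative over 5 years: (1 + 0.1281454)^5 − 1 ≈ 0.82737.

82.74%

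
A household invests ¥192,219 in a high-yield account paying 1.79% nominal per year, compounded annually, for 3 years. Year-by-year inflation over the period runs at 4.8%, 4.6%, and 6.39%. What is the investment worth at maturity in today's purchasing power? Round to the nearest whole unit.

Nominal value at maturity: ¥192,219 × (1 + 1.79%)^3 ≈ ¥202,727.
Price-level factor over 3 years: 1.048 × 1.046 × 1.0639 = 1.1662556912.
The maturity value deflated by that factor is the answer in today's purchasing power.

¥173,827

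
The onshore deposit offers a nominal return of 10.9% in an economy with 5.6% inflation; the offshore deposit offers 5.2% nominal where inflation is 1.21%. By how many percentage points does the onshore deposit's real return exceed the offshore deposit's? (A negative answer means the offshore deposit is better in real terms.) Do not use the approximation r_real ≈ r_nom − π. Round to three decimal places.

The onshore deposit real return: 1.109/1.056 − 1 = 5.0189%.
The offshore deposit real return: 1.052/1.0121 − 1 = 3.9423%.
Difference: 5.0189 − 3.9423 = 1.0766 pp.

1.077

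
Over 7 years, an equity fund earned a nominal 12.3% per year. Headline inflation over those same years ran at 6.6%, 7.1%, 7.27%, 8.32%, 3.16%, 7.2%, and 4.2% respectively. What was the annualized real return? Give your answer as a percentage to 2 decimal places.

Cumulative inflation factor: 1.066 × 1.071 × 1.0727 × 1.0832 × 1.0316 × 1.072 × 1.042 ≈ 1.52865.
Nominal growth factor: 2.25247. Real growth factor = 2.25247 / 1.52865 ≈ 1.47350.
Annualized: 1.47350^(1/7) − 1 ≈ 0.05694.

5.69%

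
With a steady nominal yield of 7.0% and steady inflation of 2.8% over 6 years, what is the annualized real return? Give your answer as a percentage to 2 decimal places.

4.09%

With constant rates the annual real return is the same each year: (1+7.0%)/(1+2.8%) − 1 = 0.04086.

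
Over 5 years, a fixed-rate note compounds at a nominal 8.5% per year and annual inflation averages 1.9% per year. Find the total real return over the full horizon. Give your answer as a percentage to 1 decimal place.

36.9%

The annual real rate is (1+8.5%)/(1+1.9%) − 1 = 6.4769%.
Compounded over 5 years: (1 + 0.064769)^5 − 1 ≈ 0.36860.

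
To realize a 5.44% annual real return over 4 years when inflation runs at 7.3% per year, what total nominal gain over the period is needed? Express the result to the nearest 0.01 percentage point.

Required annual nominal rate: (1+5.44%)(1+7.3%) − 1 = 13.13712%.
Cumulative over 4 years: (1 + 0.1313712)^4 − 1 ≈ 0.63840.

63.84%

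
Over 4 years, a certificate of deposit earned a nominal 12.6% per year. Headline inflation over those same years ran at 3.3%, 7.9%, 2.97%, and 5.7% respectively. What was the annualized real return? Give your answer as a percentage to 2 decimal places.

Cumulative inflation factor: 1.033 × 1.079 × 1.0297 × 1.057 ≈ 1.21313.
Nominal growth factor: 1.60751. Real growth factor = 1.60751 / 1.21313 ≈ 1.32509.
Annualized: 1.32509^(1/4) − 1 ≈ 0.07291.

7.29%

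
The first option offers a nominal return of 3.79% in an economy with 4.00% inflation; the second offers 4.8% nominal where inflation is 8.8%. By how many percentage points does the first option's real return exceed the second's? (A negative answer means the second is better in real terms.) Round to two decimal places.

3.47

The first option real return: 1.0379/1.0400 − 1 = -0.202%.
The second real return: 1.048/1.088 − 1 = -3.676%.
Difference: -0.202 − (-3.676) = 3.474 pp.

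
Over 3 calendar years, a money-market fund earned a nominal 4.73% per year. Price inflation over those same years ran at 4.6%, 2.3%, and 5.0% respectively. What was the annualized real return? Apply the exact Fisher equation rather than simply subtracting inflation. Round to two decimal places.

Cumulative inflation factor: 1.046 × 1.023 × 1.050 ≈ 1.12356.
Nominal growth factor: 1.14872. Real growth factor = 1.14872 / 1.12356 ≈ 1.02239.
Annualized: 1.02239^(1/3) − 1 ≈ 0.00741.

0.74%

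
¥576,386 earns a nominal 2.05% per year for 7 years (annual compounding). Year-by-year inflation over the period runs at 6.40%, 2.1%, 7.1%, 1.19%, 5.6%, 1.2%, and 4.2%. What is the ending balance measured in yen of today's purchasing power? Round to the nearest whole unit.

¥506,755

Nominal value at maturity: ¥576,386 × (1 + 2.05%)^7 ≈ ¥664,362.
Price-level factor over 7 years: 1.0640 × 1.021 × 1.071 × 1.0119 × 1.056 × 1.012 × 1.042 ≈ 1.3110117571.
The maturity value deflated by that factor is the answer in today's purchasing power.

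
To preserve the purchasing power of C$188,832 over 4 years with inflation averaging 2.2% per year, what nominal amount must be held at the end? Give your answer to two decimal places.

C$206,005.67

Cumulative price-level factor: (1+2.2%)^4 ≈ 1.0909468263.
The nominal amount required is C$188,832 scaled up by that factor.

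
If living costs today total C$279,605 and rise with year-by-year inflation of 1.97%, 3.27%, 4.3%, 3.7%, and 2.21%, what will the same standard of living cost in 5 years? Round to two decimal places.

Cumulative price-level factor: 1.0197 × 1.0327 × 1.043 × 1.037 × 1.0221 ≈ 1.1641342034.
The nominal amount required is C$279,605 scaled up by that factor.

C$325,497.74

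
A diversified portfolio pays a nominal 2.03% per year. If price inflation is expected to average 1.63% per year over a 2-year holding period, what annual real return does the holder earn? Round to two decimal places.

0.39%

With constant rates the annual real return is the same each year: (1+2.03%)/(1+1.63%) − 1 = 0.00394.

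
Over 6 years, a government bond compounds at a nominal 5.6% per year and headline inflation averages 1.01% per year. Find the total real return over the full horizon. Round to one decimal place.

30.6%

The annual real rate is (1+5.6%)/(1+1.01%) − 1 = 4.5441%.
Compounded over 6 years: (1 + 0.045441)^6 − 1 ≈ 0.30556.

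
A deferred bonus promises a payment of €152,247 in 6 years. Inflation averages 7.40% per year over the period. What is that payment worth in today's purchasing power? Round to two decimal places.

Price-level factor over 6 years: (1 + 7.40%)^6 ≈ 1.5347077569.
Purchasing power today: €152,247 divided by that factor.

€99,202.60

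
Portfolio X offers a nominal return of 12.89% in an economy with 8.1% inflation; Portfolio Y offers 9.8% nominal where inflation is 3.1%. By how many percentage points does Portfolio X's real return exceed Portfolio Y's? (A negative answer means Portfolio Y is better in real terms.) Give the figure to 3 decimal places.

-2.067

Portfolio X real return: 1.1289/1.081 − 1 = 4.4311%.
Portfolio Y real return: 1.098/1.031 − 1 = 6.4985%.
Difference: 4.4311 − 6.4985 = -2.0674 pp.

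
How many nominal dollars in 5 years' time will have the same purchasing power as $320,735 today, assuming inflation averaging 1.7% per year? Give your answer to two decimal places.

Cumulative price-level factor: (1+1.7%)^5 ≈ 1.0879395490.
Multiplying $320,735 by the price-level factor gives the future nominal sum.

$348,940.29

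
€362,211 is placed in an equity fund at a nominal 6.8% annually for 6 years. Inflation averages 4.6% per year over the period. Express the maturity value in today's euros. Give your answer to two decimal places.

€410,392.15

Nominal value at maturity: €362,211 × (1 + 6.8%)^6 ≈ €537,513.22.
Price-level factor over 6 years: (1 + 4.6%)^6 ≈ 1.3097551271.
The maturity value deflated by that factor is the answer in today's purchasing power.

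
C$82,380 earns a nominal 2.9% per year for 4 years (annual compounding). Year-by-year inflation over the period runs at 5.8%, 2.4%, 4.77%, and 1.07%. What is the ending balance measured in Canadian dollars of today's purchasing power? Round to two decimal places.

Nominal value at maturity: C$82,380 × (1 + 2.9%)^4 ≈ C$92,359.86.
Price-level factor over 4 years: 1.058 × 1.024 × 1.0477 × 1.0107 ≈ 1.1472150452.
The maturity value deflated by that factor is the answer in today's purchasing power.

C$80,507.89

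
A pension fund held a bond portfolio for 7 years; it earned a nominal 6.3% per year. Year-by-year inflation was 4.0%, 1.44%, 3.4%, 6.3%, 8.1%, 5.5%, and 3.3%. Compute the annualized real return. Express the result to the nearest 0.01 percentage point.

1.67%

Cumulative inflation factor: 1.040 × 1.0144 × 1.034 × 1.063 × 1.081 × 1.055 × 1.033 ≈ 1.36608.
Nominal growth factor: 1.53367. Real growth factor = 1.53367 / 1.36608 ≈ 1.12269.
Annualized: 1.12269^(1/7) − 1 ≈ 0.01667.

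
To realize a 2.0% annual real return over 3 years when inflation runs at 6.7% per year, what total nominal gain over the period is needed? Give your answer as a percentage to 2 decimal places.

28.91%

Required annual nominal rate: (1+2.0%)(1+6.7%) − 1 = 8.834%.
Cumulative over 3 years: (1 + 0.08834)^3 − 1 ≈ 0.28912.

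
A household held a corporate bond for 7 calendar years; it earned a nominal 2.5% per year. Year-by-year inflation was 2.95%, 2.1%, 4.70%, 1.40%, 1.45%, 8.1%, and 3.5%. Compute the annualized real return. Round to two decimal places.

-0.90%

Cumulative inflation factor: 1.0295 × 1.021 × 1.0470 × 1.0140 × 1.0145 × 1.081 × 1.035 ≈ 1.26664.
Nominal growth factor: 1.18869. Real growth factor = 1.18869 / 1.26664 ≈ 0.93845.
Annualized: 0.93845^(1/7) − 1 ≈ -0.00903.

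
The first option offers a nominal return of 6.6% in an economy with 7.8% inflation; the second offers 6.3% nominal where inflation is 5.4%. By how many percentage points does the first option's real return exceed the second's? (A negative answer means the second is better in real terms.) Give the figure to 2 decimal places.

The first option real return: 1.066/1.078 − 1 = -1.113%.
The second real return: 1.063/1.054 − 1 = 0.854%.
Difference: -1.113 − 0.854 = -1.967 pp.

-1.97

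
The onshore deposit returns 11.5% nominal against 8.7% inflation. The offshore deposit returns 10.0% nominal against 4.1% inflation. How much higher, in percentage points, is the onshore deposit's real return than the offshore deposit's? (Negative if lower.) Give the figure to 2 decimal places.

The onshore deposit real return: 1.115/1.087 − 1 = 2.576%.
The offshore deposit real return: 1.100/1.041 − 1 = 5.668%.
Difference: 2.576 − 5.668 = -3.092 pp.

-3.09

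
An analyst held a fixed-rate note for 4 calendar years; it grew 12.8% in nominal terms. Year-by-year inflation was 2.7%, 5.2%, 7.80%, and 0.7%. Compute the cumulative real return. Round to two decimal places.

-3.82%

Cumulative inflation factor: 1.027 × 1.052 × 1.0780 × 1.007 ≈ 1.17283.
Nominal growth factor: 1.12800. Real growth factor = 1.12800 / 1.17283 ≈ 0.96178.
Total real return ≈ -3.8222%.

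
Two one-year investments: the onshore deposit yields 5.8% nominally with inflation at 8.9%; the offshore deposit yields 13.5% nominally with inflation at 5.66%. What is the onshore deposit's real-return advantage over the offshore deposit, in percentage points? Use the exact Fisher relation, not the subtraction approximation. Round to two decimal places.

The onshore deposit real return: 1.058/1.089 − 1 = -2.847%.
The offshore deposit real return: 1.135/1.0566 − 1 = 7.420%.
Difference: -2.847 − 7.420 = -10.267 pp.

-10.27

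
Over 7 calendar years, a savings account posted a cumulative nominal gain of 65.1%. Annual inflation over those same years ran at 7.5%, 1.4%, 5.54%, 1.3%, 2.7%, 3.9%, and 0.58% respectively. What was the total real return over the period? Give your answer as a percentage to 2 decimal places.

Cumulative inflation factor: 1.075 × 1.014 × 1.0554 × 1.013 × 1.027 × 1.039 × 1.0058 ≈ 1.25075.
Nominal growth factor: 1.65100. Real growth factor = 1.65100 / 1.25075 ≈ 1.32001.
Total real return ≈ 32.0008%.

32.00%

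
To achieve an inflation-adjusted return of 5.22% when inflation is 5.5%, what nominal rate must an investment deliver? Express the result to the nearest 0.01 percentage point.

By the Fisher equation, 1 + r_nom = (1 + 5.22%)(1 + 5.5%) = 1.0522 × 1.055 = 1.110071.
So r_nom = 11.0071%.

11.01%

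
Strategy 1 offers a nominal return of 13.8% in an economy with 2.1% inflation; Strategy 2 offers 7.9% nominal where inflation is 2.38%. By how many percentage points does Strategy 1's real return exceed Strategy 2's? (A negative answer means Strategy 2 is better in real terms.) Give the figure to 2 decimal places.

Strategy 1 real return: 1.138/1.021 − 1 = 11.459%.
Strategy 2 real return: 1.079/1.0238 − 1 = 5.392%.
Difference: 11.459 − 5.392 = 6.067 pp.

6.07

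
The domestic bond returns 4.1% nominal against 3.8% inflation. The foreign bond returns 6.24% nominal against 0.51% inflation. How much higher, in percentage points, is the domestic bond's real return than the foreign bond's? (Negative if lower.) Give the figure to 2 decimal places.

-5.41

The domestic bond real return: 1.041/1.038 − 1 = 0.289%.
The foreign bond real return: 1.0624/1.0051 − 1 = 5.701%.
Difference: 0.289 − 5.701 = -5.412 pp.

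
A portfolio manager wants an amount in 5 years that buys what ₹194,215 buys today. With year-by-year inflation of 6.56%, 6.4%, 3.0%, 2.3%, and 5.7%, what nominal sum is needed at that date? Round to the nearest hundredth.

Cumulative price-level factor: 1.0656 × 1.064 × 1.030 × 1.023 × 1.057 ≈ 1.2627683422.
Multiplying ₹194,215 by the price-level factor gives the future nominal sum.

₹245,248.55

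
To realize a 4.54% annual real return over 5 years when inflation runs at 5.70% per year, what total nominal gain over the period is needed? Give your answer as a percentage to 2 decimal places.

Required annual nominal rate: (1+4.54%)(1+5.70%) − 1 = 10.49878%.
Cumulative over 5 years: (1 + 0.1049878)^5 − 1 ≈ 0.64736.

64.74%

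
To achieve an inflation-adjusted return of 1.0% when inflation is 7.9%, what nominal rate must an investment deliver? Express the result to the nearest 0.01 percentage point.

8.98%

By the Fisher equation, 1 + r_nom = (1 + 1.0%)(1 + 7.9%) = 1.010 × 1.079 = 1.08979.
So r_nom = 8.979%.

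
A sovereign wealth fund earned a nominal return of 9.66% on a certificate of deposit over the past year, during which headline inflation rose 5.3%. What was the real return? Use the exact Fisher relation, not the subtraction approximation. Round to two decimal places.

4.14%

Real return via the Fisher equation: (1 + 9.66%)/(1 + 5.3%) − 1 = 1.0966/1.053 − 1 ≈ 0.04141.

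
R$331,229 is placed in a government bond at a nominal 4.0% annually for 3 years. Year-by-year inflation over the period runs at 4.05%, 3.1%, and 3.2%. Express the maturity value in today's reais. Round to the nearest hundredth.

R$336,548.71

Nominal value at maturity: R$331,229 × (1 + 4.0%)^3 ≈ R$372,587.58.
Price-level factor over 3 years: 1.0405 × 1.031 × 1.032 = 1.107083676.
The maturity value deflated by that factor is the answer in today's purchasing power.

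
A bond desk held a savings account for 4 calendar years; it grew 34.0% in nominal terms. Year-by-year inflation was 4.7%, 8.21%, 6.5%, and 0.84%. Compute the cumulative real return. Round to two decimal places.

10.13%

Cumulative inflation factor: 1.047 × 1.0821 × 1.065 × 1.0084 ≈ 1.21674.
Nominal growth factor: 1.34000. Real growth factor = 1.34000 / 1.21674 ≈ 1.10131.
Total real return ≈ 10.1307%.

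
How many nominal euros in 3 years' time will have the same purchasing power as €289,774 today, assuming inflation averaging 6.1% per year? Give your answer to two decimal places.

Cumulative price-level factor: (1+6.1%)^3 = 1.194389981.
The nominal amount required is €289,774 scaled up by that factor.

€346,103.16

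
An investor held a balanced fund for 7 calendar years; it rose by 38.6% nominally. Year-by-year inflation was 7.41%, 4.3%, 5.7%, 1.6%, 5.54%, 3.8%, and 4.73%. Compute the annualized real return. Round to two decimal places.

Cumulative inflation factor: 1.0741 × 1.043 × 1.057 × 1.016 × 1.0554 × 1.038 × 1.0473 ≈ 1.38033.
Nominal growth factor: 1.38600. Real growth factor = 1.38600 / 1.38033 ≈ 1.00411.
Annualized: 1.00411^(1/7) − 1 ≈ 0.00059.

0.06%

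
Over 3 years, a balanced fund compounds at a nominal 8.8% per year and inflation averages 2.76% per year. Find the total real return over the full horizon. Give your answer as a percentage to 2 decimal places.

18.69%

The annual real rate is (1+8.8%)/(1+2.76%) − 1 = 5.8778%.
Compounded over 3 years: (1 + 0.058778)^3 − 1 ≈ 0.18690.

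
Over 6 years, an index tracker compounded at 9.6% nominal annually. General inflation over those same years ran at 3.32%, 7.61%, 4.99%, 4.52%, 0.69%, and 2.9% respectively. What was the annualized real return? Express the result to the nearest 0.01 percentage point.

Cumulative inflation factor: 1.0332 × 1.0761 × 1.0499 × 1.0452 × 1.0069 × 1.029 ≈ 1.26411.
Nominal growth factor: 1.73326. Real growth factor = 1.73326 / 1.26411 ≈ 1.37113.
Annualized: 1.37113^(1/6) − 1 ≈ 0.05401.

5.40%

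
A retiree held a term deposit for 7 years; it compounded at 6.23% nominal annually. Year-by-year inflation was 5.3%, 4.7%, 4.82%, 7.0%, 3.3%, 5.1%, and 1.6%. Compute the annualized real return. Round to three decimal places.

Cumulative inflation factor: 1.053 × 1.047 × 1.0482 × 1.070 × 1.033 × 1.051 × 1.016 ≈ 1.36395.
Nominal growth factor: 1.52662. Real growth factor = 1.52662 / 1.36395 ≈ 1.11926.
Annualized: 1.11926^(1/7) − 1 ≈ 0.01623.

1.623%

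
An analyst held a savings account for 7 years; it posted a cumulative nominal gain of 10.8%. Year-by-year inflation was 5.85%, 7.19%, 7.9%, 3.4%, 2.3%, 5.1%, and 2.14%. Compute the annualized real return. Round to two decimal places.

-3.19%

Cumulative inflation factor: 1.0585 × 1.0719 × 1.079 × 1.034 × 1.023 × 1.051 × 1.0214 ≈ 1.39015.
Nominal growth factor: 1.10800. Real growth factor = 1.10800 / 1.39015 ≈ 0.79704.
Annualized: 0.79704^(1/7) − 1 ≈ -0.03189.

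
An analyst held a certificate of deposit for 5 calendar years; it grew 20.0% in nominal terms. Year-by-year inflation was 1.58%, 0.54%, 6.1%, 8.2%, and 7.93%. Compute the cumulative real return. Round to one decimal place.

-5.2%

Cumulative inflation factor: 1.0158 × 1.0054 × 1.061 × 1.082 × 1.0793 ≈ 1.26541.
Nominal growth factor: 1.20000. Real growth factor = 1.20000 / 1.26541 ≈ 0.94831.
Total real return ≈ -5.1692%.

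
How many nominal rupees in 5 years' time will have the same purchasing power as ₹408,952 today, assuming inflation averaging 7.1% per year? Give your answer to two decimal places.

₹576,261.61

Cumulative price-level factor: (1+7.1%)^5 ≈ 1.4091179726.
Multiplying ₹408,952 by the price-level factor gives the future nominal sum.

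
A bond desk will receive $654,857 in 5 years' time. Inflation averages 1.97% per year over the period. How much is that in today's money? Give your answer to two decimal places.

$593,997.17

Price-level factor over 5 years: (1 + 1.97%)^5 ≈ 1.1024581098.
Purchasing power today: $654,857 divided by that factor.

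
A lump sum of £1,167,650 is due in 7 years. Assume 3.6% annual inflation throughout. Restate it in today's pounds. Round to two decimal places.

£911,579.18

Price-level factor over 7 years: (1 + 3.6%)^7 ≈ 1.2809090317.
Purchasing power today: £1,167,650 divided by that factor.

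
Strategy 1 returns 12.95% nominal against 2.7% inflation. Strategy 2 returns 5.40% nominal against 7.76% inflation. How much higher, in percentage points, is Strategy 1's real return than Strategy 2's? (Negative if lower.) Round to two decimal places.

Strategy 1 real return: 1.1295/1.027 − 1 = 9.981%.
Strategy 2 real return: 1.0540/1.0776 − 1 = -2.190%.
Difference: 9.981 − (-2.190) = 12.171 pp.

12.17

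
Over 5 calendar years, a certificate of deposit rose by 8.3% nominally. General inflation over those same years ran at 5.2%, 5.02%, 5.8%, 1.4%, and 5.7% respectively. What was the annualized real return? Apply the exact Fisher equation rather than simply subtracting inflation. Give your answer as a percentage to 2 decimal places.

-2.87%

Cumulative inflation factor: 1.052 × 1.0502 × 1.058 × 1.014 × 1.057 ≈ 1.25281.
Nominal growth factor: 1.08300. Real growth factor = 1.08300 / 1.25281 ≈ 0.86445.
Annualized: 0.86445^(1/5) − 1 ≈ -0.02871.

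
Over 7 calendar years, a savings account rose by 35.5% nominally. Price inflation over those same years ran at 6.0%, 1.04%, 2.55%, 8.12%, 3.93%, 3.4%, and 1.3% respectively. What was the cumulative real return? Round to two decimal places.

4.82%

Cumulative inflation factor: 1.060 × 1.0104 × 1.0255 × 1.0812 × 1.0393 × 1.034 × 1.013 ≈ 1.29274.
Nominal growth factor: 1.35500. Real growth factor = 1.35500 / 1.29274 ≈ 1.04816.
Total real return ≈ 4.8160%.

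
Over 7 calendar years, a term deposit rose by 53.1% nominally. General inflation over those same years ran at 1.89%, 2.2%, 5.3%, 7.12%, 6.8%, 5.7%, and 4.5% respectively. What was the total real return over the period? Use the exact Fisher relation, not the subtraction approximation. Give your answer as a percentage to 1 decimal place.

10.5%

Cumulative inflation factor: 1.0189 × 1.022 × 1.053 × 1.0712 × 1.068 × 1.057 × 1.045 ≈ 1.38562.
Nominal growth factor: 1.53100. Real growth factor = 1.53100 / 1.38562 ≈ 1.10492.
Total real return ≈ 10.4921%.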